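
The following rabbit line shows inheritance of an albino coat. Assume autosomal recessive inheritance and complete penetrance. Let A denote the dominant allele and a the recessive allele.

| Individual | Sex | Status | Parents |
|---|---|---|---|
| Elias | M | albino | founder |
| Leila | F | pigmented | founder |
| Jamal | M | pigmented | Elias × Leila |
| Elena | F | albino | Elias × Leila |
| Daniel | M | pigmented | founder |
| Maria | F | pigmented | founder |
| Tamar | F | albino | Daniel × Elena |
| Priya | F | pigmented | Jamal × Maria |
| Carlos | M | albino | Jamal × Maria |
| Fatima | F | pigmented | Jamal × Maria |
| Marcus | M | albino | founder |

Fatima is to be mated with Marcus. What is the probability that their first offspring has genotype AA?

0

Jamal is pigmented so carries A and received a from Elias (aa), so Jamal is Aa.
Maria is pigmented so carries A and passed a to Carlos (aa), so Maria is Aa.
Fatima is a pigmented offspring of Jamal (Aa) × Maria (Aa), whose cross gives 1/4 AA : 1/2 Aa : 1/4 aa; conditioning on being pigmented, Fatima is AA with probability 1/3, Aa with probability 2/3.
Marcus is albino, so Marcus is aa.
Summing over parental genotype combinations, P(offspring has genotype AA) = 0 = 0.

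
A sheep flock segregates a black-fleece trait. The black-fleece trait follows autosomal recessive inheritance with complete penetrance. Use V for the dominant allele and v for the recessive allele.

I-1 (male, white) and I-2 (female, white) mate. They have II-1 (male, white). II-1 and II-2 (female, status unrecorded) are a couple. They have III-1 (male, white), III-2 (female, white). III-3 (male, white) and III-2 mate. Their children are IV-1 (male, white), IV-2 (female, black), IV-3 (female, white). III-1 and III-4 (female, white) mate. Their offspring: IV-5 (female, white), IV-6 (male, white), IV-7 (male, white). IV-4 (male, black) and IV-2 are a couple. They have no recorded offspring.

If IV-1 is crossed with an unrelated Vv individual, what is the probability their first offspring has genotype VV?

1/3

III-3 is white so carries V and passed v to IV-2 (vv), so III-3 is Vv.
III-2 is white so carries V and passed v to IV-2 (vv), so III-2 is Vv.
IV-1 is a white offspring of III-3 (Vv) × III-2 (Vv), whose cross gives 1/4 VV : 1/2 Vv : 1/4 vv; conditioning on being white, IV-1 is VV with probability 1/3, Vv with probability 2/3.
Summing over parental genotype combinations, P(offspring has genotype VV) = 1/3·1/2 + 2/3·1/4 = 1/3.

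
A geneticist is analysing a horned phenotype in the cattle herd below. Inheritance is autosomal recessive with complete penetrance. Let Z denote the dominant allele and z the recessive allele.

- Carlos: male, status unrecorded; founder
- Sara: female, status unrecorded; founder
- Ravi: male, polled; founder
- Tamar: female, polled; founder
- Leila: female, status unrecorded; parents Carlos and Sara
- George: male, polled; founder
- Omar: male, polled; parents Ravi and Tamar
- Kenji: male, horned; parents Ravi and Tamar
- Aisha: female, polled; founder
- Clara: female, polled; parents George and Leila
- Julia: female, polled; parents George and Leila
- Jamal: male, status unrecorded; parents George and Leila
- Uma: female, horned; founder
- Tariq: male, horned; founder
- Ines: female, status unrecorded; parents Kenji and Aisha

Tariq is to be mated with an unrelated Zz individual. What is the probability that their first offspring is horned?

Tariq is horned, so Tariq is zz.
The cross gives 1/2 Zz : 1/2 zz, so P(offspring is horned) = 1/2.

1/2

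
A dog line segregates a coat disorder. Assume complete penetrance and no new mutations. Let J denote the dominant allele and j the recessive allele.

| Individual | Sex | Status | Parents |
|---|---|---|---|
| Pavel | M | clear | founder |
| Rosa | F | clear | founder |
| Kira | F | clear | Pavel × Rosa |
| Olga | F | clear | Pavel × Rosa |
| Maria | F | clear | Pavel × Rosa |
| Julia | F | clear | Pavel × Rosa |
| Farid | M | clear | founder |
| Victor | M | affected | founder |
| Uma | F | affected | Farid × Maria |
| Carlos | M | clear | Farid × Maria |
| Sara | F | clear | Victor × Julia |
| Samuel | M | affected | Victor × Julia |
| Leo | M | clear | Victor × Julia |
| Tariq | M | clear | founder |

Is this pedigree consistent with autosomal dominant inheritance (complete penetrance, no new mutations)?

Under autosomal dominant, Uma (affected, female) cannot arise from Farid (clear) × Maria (clear).

No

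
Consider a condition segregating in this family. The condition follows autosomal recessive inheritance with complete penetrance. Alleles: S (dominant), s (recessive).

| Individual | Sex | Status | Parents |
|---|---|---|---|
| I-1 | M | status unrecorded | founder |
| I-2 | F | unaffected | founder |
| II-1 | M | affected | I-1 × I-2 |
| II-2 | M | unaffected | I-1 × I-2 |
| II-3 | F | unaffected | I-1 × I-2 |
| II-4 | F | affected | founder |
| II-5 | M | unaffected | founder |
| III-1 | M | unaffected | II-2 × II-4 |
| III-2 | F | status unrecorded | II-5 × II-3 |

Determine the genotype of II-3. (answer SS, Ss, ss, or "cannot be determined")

cannot be determined

II-3's phenotype allows SS or Ss, and no parent or child forces a single allele at both positions; consistent genotype assignments exist with II-3 as SS or Ss.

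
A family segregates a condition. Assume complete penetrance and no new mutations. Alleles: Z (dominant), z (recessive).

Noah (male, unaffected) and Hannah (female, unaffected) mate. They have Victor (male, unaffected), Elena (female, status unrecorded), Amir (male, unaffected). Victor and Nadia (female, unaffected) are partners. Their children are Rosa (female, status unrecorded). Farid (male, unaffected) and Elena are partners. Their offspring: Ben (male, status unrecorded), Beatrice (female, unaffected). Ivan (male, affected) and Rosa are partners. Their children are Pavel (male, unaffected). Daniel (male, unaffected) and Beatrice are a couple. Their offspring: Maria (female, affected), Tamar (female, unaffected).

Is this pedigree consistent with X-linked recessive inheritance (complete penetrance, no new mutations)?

Under X-linked recessive, Maria (affected, female) cannot arise from Daniel (unaffected) × Beatrice (unaffected).

No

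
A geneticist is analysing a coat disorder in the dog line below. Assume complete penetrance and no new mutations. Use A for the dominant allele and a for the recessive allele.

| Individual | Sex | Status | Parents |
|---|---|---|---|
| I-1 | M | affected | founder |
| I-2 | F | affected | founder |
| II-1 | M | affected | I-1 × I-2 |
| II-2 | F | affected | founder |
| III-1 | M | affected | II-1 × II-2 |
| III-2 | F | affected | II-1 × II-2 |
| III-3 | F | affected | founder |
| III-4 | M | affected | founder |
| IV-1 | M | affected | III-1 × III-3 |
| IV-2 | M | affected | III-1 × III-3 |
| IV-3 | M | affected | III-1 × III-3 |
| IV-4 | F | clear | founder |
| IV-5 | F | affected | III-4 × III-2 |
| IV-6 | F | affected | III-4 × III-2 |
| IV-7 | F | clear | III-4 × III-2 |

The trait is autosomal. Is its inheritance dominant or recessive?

III-4 and III-2 are both affected yet have a clear child IV-7. Under a recessive model two affected parents are homozygous and every child would be affected, so the trait cannot be recessive.

dominant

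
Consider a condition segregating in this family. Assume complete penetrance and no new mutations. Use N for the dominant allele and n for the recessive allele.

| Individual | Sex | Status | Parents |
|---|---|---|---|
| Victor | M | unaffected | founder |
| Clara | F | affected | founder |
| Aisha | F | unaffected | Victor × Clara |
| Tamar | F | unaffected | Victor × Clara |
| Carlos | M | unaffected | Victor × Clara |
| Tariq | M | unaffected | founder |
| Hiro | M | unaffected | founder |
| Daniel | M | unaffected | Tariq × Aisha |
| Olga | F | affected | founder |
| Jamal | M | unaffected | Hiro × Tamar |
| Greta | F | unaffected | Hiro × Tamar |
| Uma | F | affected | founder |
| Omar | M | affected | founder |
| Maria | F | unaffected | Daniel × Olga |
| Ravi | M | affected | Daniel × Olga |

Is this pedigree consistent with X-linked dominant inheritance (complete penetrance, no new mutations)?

A consistent assignment under X-linked dominant exists: Victor X^n Y, Clara X^N X^n, Aisha X^n X^n, Tamar X^n X^n, Carlos X^n Y, Tariq X^n Y, Hiro X^n Y, Daniel X^n Y, Olga X^N X^n, Jamal X^n Y, Greta X^n X^n, Uma X^N X^N, Omar X^N Y, Maria X^n X^n, Ravi X^N Y.
In this assignment every recorded phenotype matches its genotype and every non-founder's genotype is obtainable from its parents' genotypes, so the pedigree is consistent.

Yes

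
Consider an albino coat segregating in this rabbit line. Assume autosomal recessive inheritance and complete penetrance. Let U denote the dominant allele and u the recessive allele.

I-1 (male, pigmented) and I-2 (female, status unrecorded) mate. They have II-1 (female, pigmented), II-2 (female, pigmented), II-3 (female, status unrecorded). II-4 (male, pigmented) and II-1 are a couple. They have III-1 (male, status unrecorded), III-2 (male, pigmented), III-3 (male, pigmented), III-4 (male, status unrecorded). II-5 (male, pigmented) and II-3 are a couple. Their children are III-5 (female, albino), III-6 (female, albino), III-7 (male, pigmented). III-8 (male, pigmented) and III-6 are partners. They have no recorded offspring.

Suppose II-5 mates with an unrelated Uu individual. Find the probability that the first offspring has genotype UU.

1/4

II-5 is pigmented so carries U and passed u to III-5 (uu), so II-5 is Uu.
The cross gives 1/4 UU : 1/2 Uu : 1/4 uu, so P(offspring has genotype UU) = 1/4.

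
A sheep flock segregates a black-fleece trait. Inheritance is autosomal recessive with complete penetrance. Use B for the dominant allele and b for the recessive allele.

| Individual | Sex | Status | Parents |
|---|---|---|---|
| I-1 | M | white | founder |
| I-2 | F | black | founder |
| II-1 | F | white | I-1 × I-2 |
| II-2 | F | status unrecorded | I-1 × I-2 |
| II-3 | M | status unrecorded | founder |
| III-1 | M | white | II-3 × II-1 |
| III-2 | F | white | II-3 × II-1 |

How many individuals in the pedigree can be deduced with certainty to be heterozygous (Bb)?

1

Obligate heterozygotes: II-1 is white so carries B and received b from I-2 (bb), so II-1 is Bb.
Every other individual is either homozygous by phenotype or has at least one consistent homozygous assignment, so the count is 1.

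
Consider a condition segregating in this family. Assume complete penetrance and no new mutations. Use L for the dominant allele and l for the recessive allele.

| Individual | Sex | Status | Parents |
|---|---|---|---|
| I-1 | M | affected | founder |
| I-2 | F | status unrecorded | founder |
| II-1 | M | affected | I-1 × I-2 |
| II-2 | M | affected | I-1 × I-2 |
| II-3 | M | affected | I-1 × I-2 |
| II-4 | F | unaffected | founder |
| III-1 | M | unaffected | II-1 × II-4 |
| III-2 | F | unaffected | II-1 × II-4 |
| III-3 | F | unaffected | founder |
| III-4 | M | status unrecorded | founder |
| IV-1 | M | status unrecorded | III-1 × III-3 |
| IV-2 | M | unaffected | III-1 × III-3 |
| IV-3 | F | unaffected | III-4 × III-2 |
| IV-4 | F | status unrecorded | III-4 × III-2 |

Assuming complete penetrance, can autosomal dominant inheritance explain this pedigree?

A consistent assignment under autosomal dominant exists: I-1 LL, I-2 Ll, II-1 Ll, II-2 LL, II-3 LL, II-4 ll, III-1 ll, III-2 ll, III-3 ll, III-4 Ll, IV-1 ll, IV-2 ll, IV-3 ll, IV-4 Ll.
In this assignment every recorded phenotype matches its genotype and every non-founder's genotype is obtainable from its parents' genotypes, so the pedigree is consistent.

Yes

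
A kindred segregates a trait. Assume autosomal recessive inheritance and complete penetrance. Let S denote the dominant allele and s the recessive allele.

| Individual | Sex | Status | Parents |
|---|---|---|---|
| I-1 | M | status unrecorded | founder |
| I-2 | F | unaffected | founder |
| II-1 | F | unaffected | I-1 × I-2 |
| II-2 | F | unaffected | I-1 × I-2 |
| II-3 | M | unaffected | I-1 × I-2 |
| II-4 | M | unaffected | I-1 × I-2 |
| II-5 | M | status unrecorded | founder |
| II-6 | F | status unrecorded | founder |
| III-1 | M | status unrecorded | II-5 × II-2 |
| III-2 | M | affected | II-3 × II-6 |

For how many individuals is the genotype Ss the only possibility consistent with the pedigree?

1

Obligate heterozygotes: II-3 is unaffected so carries S and passed s to III-2 (ss), so II-3 is Ss.
Every other individual is either homozygous by phenotype or has at least one consistent homozygous assignment, so the count is 1.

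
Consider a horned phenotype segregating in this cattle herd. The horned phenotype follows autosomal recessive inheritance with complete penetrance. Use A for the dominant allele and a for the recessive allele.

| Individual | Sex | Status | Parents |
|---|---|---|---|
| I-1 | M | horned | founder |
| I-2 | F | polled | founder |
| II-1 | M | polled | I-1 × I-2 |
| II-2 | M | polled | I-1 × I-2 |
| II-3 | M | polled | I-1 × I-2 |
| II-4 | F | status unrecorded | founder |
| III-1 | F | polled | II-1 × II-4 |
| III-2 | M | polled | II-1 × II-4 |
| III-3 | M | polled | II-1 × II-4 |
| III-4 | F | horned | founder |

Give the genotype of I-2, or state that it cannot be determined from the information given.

cannot be determined

I-2's phenotype allows AA or Aa, and no parent or child forces a single allele at both positions; consistent genotype assignments exist with I-2 as AA or Aa.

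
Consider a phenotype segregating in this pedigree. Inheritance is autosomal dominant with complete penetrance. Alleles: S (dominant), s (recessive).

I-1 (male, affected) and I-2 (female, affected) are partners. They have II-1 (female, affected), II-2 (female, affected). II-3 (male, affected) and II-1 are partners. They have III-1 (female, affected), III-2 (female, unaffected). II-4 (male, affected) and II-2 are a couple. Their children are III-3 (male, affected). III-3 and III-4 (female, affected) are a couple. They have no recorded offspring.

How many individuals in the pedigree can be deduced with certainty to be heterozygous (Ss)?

2

Obligate heterozygotes: II-1 is affected so carries S and passed s to III-2 (ss), so II-1 is Ss; II-3 is affected so carries S and passed s to III-2 (ss), so II-3 is Ss.
Every other individual is either homozygous by phenotype or has at least one consistent homozygous assignment, so the count is 2.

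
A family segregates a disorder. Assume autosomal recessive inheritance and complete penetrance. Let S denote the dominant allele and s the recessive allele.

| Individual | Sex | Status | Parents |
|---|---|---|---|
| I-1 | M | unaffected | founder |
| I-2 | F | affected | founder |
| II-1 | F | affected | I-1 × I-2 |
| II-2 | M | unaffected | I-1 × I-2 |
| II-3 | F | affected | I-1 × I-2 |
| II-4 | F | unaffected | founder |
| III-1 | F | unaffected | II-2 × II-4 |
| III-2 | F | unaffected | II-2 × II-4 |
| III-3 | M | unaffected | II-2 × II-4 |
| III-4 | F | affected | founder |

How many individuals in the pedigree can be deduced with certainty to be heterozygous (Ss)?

Obligate heterozygotes: I-1 is unaffected so carries S and passed s to II-1 (ss), so I-1 is Ss; II-2 is unaffected so carries S and received s from I-2 (ss), so II-2 is Ss.
Every other individual is either homozygous by phenotype or has at least one consistent homozygous assignment, so the count is 2.

2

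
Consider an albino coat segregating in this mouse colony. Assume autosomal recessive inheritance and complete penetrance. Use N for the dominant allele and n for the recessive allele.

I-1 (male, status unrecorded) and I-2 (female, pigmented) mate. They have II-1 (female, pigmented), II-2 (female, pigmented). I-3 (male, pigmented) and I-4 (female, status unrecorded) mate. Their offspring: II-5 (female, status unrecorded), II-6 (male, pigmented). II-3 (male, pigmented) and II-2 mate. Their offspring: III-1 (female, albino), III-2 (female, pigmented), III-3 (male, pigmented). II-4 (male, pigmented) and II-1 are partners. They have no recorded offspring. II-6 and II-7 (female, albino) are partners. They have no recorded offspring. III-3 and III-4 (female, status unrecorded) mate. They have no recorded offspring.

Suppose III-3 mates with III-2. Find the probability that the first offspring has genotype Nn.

4/9

II-3 is pigmented so carries N and passed n to III-1 (nn), so II-3 is Nn.
II-2 is pigmented so carries N and passed n to III-1 (nn), so II-2 is Nn.
III-3 is a pigmented offspring of II-3 (Nn) × II-2 (Nn), whose cross gives 1/4 NN : 1/2 Nn : 1/4 nn; conditioning on being pigmented, III-3 is NN with probability 1/3, Nn with probability 2/3.
III-2 is a pigmented offspring of II-3 (Nn) × II-2 (Nn), whose cross gives 1/4 NN : 1/2 Nn : 1/4 nn; conditioning on being pigmented, III-2 is NN with probability 1/3, Nn with probability 2/3.
Summing over parental genotype combinations, P(offspring has genotype Nn) = 2/9·1/2 + 2/9·1/2 + 4/9·1/2 = 4/9.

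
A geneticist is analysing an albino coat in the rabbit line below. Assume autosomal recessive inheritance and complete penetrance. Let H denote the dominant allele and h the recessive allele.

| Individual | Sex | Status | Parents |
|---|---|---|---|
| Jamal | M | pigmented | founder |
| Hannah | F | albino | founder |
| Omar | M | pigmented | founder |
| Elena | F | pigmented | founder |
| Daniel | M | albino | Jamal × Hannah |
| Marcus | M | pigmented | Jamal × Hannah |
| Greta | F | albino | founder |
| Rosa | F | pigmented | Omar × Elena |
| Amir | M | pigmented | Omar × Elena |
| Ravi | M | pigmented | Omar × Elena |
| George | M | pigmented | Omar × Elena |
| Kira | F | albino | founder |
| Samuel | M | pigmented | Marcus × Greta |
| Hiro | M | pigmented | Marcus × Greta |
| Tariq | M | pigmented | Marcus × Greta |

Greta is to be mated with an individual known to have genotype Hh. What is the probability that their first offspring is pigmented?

Greta is albino, so Greta is hh.
The cross gives 1/2 Hh : 1/2 hh, so P(offspring is pigmented) = 1/2.

1/2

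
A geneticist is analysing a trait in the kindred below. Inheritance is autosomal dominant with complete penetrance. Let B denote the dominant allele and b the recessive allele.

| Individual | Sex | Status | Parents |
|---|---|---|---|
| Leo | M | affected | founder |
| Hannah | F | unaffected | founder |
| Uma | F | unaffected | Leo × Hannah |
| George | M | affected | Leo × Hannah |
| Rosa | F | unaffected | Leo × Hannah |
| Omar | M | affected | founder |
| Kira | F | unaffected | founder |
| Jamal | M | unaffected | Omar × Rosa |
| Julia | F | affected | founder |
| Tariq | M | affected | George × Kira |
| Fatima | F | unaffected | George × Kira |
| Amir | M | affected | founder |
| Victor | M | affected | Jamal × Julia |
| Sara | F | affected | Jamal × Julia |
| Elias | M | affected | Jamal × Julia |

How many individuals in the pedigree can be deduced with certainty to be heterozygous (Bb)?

7

Obligate heterozygotes: Leo is affected so carries B and passed b to Uma (bb), so Leo is Bb; George is affected so carries B and received b from Hannah (bb), so George is Bb; Omar is affected so carries B and passed b to Jamal (bb), so Omar is Bb; Tariq is affected so carries B and received b from Kira (bb), so Tariq is Bb; Victor is affected so carries B and received b from Jamal (bb), so Victor is Bb; Sara is affected so carries B and received b from Jamal (bb), so Sara is Bb; Elias is affected so carries B and received b from Jamal (bb), so Elias is Bb.
Every other individual is either homozygous by phenotype or has at least one consistent homozygous assignment, so the count is 7.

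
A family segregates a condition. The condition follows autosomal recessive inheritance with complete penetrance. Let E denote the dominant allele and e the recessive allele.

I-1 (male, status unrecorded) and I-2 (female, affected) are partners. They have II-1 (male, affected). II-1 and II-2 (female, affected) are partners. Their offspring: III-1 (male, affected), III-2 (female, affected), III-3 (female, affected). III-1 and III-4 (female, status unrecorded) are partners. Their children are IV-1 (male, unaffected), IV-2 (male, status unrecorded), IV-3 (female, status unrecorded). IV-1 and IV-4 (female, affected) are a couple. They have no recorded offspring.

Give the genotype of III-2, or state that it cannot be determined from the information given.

ee

III-2 is affected, so III-2 is ee.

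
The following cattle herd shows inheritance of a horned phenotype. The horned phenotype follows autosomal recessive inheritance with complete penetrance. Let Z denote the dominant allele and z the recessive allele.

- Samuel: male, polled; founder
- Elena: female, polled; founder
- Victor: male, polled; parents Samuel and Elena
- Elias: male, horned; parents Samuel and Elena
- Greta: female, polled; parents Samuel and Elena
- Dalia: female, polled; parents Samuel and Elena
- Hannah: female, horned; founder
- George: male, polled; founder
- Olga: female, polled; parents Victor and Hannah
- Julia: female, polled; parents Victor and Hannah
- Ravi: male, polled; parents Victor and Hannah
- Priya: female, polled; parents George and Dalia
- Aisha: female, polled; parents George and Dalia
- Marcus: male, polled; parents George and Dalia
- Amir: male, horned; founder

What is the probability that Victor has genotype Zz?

1/5

Samuel is polled so carries Z and passed z to Elias (zz), so Samuel is Zz.
Elena is polled so carries Z and passed z to Elias (zz), so Elena is Zz.
Their cross gives offspring ratios 1/4 ZZ : 1/2 Zz : 1/4 zz. Conditioning on Victor being polled, P(Zz) = 1/2 / 3/4 = 2/3 before taking Victor's own offspring into account.
Hannah is horned, so Hannah is zz.
Now use Victor's offspring. Probability of each recorded status — polled daughter Olga: 1/2 if Victor is Zz, 1 if ZZ; polled daughter Julia: 1/2 if Victor is Zz, 1 if ZZ; polled son Ravi: 1/2 if Victor is Zz, 1 if ZZ.
Bayes: P(Zz) = 2/3·1/8 / (2/3·1/8 + 1/3·1) = 1/5.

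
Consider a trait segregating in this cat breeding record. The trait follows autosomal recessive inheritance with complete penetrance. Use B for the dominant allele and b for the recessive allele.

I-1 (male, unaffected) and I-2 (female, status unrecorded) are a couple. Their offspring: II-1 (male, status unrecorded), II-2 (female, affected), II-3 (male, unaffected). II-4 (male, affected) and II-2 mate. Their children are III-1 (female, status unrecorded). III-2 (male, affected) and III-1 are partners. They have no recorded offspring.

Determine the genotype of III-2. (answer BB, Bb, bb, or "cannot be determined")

bb

III-2 is affected, so III-2 is bb.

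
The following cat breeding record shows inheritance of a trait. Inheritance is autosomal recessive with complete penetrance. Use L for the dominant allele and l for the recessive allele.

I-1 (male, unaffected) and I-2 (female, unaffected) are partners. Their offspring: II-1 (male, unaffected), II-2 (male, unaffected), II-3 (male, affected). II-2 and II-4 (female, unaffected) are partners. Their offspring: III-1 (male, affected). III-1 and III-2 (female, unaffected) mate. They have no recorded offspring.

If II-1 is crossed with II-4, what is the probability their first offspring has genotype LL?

1/3

I-1 is unaffected so carries L and passed l to II-3 (ll), so I-1 is Ll.
I-2 is unaffected so carries L and passed l to II-3 (ll), so I-2 is Ll.
II-1 is an unaffected offspring of I-1 (Ll) × I-2 (Ll), whose cross gives 1/4 LL : 1/2 Ll : 1/4 ll; conditioning on being unaffected, II-1 is LL with probability 1/3, Ll with probability 2/3.
II-4 is unaffected so carries L and passed l to III-1 (ll), so II-4 is Ll.
Summing over parental genotype combinations, P(offspring has genotype LL) = 1/3·1/2 + 2/3·1/4 = 1/3.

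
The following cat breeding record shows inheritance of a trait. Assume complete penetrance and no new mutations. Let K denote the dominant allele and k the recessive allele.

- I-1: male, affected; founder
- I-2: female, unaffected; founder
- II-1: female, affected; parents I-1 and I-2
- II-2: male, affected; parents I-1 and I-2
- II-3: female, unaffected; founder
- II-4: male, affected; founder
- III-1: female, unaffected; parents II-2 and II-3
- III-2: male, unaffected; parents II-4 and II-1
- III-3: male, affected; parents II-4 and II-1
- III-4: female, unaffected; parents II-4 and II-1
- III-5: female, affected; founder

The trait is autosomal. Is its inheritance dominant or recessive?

dominant

II-4 and II-1 are both affected yet have an unaffected child III-2. Under a recessive model two affected parents are homozygous and every child would be affected, so the trait cannot be recessive.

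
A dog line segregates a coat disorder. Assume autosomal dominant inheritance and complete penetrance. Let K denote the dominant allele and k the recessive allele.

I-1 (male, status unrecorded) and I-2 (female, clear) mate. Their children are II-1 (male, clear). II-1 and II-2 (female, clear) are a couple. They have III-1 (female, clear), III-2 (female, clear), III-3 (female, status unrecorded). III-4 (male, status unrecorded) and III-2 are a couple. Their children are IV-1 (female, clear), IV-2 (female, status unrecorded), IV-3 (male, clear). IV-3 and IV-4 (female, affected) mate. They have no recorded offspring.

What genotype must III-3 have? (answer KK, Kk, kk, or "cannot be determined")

kk

From phenotype alone, III-3 is KK or Kk or kk.
III-3 received k from II-1 (kk) and received k from II-2 (kk), so III-3 is kk.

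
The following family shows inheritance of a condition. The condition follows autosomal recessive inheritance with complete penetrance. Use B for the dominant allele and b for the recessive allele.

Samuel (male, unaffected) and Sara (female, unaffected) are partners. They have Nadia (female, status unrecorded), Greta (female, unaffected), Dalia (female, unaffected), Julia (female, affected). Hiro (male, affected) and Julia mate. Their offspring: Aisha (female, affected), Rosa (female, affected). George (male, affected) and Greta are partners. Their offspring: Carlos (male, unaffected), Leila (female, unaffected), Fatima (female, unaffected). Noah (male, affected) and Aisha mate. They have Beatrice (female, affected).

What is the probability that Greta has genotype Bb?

1/5

Samuel is unaffected so carries B and passed b to Julia (bb), so Samuel is Bb.
Sara is unaffected so carries B and passed b to Julia (bb), so Sara is Bb.
Their cross gives offspring ratios 1/4 BB : 1/2 Bb : 1/4 bb. Conditioning on Greta being unaffected, P(Bb) = 1/2 / 3/4 = 2/3 before taking Greta's own offspring into account.
George is affected, so George is bb.
Now use Greta's offspring. Probability of each recorded status — unaffected son Carlos: 1/2 if Greta is Bb, 1 if BB; unaffected daughter Leila: 1/2 if Greta is Bb, 1 if BB; unaffected daughter Fatima: 1/2 if Greta is Bb, 1 if BB.
Bayes: P(Bb) = 2/3·1/8 / (2/3·1/8 + 1/3·1) = 1/5.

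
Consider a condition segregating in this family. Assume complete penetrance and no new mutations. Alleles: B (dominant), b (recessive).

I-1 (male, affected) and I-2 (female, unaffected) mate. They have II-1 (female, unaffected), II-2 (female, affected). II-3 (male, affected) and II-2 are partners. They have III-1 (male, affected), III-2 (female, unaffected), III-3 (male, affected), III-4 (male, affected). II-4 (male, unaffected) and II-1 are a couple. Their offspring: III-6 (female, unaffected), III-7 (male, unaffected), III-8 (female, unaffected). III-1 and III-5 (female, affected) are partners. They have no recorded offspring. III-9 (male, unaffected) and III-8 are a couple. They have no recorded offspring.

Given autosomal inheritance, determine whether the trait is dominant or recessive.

dominant

II-3 and II-2 are both affected yet have an unaffected child III-2. Under a recessive model two affected parents are homozygous and every child would be affected, so the trait cannot be recessive.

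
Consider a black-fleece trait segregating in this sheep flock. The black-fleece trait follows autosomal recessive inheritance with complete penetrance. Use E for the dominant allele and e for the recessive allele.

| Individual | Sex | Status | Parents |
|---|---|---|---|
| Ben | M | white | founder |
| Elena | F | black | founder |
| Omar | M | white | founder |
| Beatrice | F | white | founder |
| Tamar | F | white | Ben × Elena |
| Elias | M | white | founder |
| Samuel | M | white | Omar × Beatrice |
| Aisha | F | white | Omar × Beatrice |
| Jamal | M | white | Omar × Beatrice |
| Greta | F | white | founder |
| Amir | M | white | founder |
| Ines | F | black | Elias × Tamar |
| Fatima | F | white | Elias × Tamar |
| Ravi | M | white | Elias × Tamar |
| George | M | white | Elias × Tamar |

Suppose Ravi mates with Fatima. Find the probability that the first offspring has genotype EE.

Elias is white so carries E and passed e to Ines (ee), so Elias is Ee.
Tamar is white so carries E and received e from Elena (ee), so Tamar is Ee.
Ravi is a white offspring of Elias (Ee) × Tamar (Ee), whose cross gives 1/4 EE : 1/2 Ee : 1/4 ee; conditioning on being white, Ravi is EE with probability 1/3, Ee with probability 2/3.
Fatima is a white offspring of Elias (Ee) × Tamar (Ee), whose cross gives 1/4 EE : 1/2 Ee : 1/4 ee; conditioning on being white, Fatima is EE with probability 1/3, Ee with probability 2/3.
Summing over parental genotype combinations, P(offspring has genotype EE) = 1/9·1 + 2/9·1/2 + 2/9·1/2 + 4/9·1/4 = 4/9.

4/9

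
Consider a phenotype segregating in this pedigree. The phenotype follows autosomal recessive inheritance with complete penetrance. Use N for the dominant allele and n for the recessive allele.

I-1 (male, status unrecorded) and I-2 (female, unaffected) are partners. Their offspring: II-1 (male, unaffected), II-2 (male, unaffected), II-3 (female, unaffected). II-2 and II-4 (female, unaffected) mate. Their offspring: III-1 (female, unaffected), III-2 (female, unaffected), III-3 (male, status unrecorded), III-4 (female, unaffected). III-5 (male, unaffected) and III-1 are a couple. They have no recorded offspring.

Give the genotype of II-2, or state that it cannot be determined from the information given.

II-2's phenotype allows NN or Nn, and no parent or child forces a single allele at both positions; consistent genotype assignments exist with II-2 as NN or Nn.

cannot be determined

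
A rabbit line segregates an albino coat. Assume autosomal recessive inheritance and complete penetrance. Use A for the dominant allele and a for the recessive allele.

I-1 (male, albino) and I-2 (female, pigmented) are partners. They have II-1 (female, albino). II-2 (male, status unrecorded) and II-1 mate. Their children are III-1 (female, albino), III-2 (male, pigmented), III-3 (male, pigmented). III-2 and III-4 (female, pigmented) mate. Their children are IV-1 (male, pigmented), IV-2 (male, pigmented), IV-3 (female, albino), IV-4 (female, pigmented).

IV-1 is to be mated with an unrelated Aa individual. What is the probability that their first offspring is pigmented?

III-2 is pigmented so carries A and received a from II-1 (aa), so III-2 is Aa.
III-4 is pigmented so carries A and passed a to IV-3 (aa), so III-4 is Aa.
IV-1 is a pigmented offspring of III-2 (Aa) × III-4 (Aa), whose cross gives 1/4 AA : 1/2 Aa : 1/4 aa; conditioning on being pigmented, IV-1 is AA with probability 1/3, Aa with probability 2/3.
Summing over parental genotype combinations, P(offspring is pigmented) = 1/3·1 + 2/3·3/4 = 5/6.

5/6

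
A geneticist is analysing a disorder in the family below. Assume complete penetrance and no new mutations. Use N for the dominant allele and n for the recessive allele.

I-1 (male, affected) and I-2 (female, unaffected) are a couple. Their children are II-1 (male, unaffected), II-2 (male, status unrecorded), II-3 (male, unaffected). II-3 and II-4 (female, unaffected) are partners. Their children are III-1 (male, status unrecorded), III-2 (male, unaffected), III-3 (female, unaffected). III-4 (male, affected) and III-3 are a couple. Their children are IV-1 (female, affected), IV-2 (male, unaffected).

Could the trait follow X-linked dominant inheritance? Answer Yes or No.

Yes

A consistent assignment under X-linked dominant exists: I-1 X^N Y, I-2 X^n X^n, II-1 X^n Y, II-2 X^n Y, II-3 X^n Y, II-4 X^n X^n, III-1 X^n Y, III-2 X^n Y, III-3 X^n X^n, III-4 X^N Y, IV-1 X^N X^n, IV-2 X^n Y.
In this assignment every recorded phenotype matches its genotype and every non-founder's genotype is obtainable from its parents' genotypes, so the pedigree is consistent.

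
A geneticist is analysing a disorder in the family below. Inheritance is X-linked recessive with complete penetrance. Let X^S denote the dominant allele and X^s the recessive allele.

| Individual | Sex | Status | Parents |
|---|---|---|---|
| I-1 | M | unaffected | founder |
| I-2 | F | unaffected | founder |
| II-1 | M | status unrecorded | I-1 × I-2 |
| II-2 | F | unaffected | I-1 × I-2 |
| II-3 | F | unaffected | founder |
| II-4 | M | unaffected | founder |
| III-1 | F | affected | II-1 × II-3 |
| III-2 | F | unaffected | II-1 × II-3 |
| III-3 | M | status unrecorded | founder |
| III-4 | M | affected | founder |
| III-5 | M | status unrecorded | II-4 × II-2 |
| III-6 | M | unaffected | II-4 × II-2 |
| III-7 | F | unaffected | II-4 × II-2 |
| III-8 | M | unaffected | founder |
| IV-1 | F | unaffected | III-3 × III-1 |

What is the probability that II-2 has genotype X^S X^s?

I-1 is unaffected, so I-1 is X^S Y.
I-2 is unaffected so carries S and passed s to II-1 (X^s Y), so I-2 is X^S X^s.
Their cross gives offspring ratios 1/2 X^S X^S : 1/2 X^S X^s. Conditioning on II-2 being unaffected, P(X^S X^s) = 1/2 / 1 = 1/2 before taking II-2's own offspring into account.
II-4 is unaffected, so II-4 is X^S Y.
Now use II-2's offspring. Probability of each recorded status — unaffected son III-6: 1/2 if II-2 is X^S X^s, 1 if X^S X^S. (III-5, III-7: equally likely either way, so uninformative.)
Bayes: P(X^S X^s) = 1/2·1/2 / (1/2·1/2 + 1/2·1) = 1/3.

1/3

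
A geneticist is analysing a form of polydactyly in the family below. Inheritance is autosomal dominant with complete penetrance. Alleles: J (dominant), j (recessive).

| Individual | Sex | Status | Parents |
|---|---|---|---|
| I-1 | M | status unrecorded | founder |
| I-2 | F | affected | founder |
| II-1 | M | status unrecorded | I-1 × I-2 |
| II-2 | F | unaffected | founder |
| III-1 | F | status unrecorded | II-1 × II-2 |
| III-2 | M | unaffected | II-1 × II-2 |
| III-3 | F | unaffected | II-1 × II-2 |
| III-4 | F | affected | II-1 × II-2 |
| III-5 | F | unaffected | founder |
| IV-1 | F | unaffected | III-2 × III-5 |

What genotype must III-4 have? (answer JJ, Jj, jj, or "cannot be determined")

From phenotype alone, III-4 is JJ or Jj.
III-4 is affected so carries J and received j from II-2 (jj), so III-4 is Jj.

Jj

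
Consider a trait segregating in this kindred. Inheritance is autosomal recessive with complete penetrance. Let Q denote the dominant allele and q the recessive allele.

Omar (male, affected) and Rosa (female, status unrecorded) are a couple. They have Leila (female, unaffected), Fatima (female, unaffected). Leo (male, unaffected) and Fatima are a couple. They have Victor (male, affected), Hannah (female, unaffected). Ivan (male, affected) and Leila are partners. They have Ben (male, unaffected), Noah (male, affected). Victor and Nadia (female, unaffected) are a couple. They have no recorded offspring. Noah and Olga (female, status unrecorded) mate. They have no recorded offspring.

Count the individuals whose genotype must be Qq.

Obligate heterozygotes: Leila is unaffected so carries Q and received q from Omar (qq), so Leila is Qq; Fatima is unaffected so carries Q and received q from Omar (qq), so Fatima is Qq; Leo is unaffected so carries Q and passed q to Victor (qq), so Leo is Qq; Ben is unaffected so carries Q and received q from Ivan (qq), so Ben is Qq.
Every other individual is either homozygous by phenotype or has at least one consistent homozygous assignment, so the count is 4.

4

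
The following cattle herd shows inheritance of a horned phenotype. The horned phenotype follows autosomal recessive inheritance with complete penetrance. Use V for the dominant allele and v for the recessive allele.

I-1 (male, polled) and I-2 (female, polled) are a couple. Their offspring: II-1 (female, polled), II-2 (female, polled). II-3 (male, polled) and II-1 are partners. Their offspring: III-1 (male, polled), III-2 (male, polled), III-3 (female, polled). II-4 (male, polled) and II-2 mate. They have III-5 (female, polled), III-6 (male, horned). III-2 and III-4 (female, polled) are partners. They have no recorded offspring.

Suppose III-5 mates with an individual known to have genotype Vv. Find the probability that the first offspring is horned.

1/6

II-4 is polled so carries V and passed v to III-6 (vv), so II-4 is Vv.
II-2 is polled so carries V and passed v to III-6 (vv), so II-2 is Vv.
III-5 is a polled offspring of II-4 (Vv) × II-2 (Vv), whose cross gives 1/4 VV : 1/2 Vv : 1/4 vv; conditioning on being polled, III-5 is VV with probability 1/3, Vv with probability 2/3.
Summing over parental genotype combinations, P(offspring is horned) = 2/3·1/4 = 1/6.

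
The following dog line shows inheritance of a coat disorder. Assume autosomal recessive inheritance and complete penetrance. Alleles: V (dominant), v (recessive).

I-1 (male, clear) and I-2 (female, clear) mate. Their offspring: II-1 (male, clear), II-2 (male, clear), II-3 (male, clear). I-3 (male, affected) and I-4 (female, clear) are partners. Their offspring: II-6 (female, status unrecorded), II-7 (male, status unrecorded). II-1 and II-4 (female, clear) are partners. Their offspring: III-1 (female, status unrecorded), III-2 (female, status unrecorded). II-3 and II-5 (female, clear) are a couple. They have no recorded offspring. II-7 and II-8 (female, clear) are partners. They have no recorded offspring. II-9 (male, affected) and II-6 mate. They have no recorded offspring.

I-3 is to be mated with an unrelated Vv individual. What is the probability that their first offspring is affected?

I-3 is affected, so I-3 is vv.
The cross gives 1/2 Vv : 1/2 vv, so P(offspring is affected) = 1/2.

1/2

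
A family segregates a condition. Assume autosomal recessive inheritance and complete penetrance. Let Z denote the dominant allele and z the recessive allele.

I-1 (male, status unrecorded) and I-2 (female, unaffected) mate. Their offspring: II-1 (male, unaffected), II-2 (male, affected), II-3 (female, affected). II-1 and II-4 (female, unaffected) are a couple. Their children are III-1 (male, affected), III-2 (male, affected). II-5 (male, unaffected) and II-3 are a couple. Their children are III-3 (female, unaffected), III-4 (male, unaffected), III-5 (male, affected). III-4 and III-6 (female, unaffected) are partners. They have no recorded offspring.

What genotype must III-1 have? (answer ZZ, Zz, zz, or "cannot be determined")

zz

III-1 is affected, so III-1 is zz.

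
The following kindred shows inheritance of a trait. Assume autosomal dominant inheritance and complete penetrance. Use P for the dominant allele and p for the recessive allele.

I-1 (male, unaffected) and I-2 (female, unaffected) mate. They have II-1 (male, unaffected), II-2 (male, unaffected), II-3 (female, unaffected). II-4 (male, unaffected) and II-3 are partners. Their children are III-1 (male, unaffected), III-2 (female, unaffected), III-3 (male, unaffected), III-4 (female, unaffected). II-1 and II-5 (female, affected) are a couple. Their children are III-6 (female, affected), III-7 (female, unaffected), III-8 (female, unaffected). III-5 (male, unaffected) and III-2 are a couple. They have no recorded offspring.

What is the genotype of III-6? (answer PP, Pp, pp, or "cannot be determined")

Pp

From phenotype alone, III-6 is PP or Pp.
III-6 is affected so carries P and received p from II-1 (pp), so III-6 is Pp.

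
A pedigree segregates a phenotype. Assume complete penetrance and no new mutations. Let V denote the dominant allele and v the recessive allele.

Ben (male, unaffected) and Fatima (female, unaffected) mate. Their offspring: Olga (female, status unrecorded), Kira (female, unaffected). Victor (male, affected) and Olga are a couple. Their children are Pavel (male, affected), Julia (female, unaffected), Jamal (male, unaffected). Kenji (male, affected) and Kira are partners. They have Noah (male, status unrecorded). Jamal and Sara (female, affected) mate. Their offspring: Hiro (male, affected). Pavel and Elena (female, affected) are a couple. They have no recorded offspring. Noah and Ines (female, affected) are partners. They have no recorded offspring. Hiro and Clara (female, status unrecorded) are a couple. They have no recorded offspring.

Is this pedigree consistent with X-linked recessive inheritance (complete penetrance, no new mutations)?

Yes

A consistent assignment under X-linked recessive exists: Ben X^V Y, Fatima X^V X^v, Olga X^V X^v, Kira X^V X^V, Victor X^v Y, Kenji X^v Y, Pavel X^v Y, Julia X^V X^v, Jamal X^V Y, Sara X^v X^v, Elena X^v X^v, Noah X^V Y, Ines X^v X^v, Hiro X^v Y, Clara X^V X^V.
In this assignment every recorded phenotype matches its genotype and every non-founder's genotype is obtainable from its parents' genotypes, so the pedigree is consistent.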